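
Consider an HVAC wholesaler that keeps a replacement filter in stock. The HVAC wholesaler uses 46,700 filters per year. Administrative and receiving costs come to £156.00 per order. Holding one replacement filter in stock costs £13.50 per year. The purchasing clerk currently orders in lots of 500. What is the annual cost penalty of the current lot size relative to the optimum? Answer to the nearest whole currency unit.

EOQ = √(2DS/H) = √(2 × 46,700 × 156 / 13.5) ≈ 1038.89.
Cost at Q* = (D/Q*)S + (Q*/2)H = √(2DSH) ≈ £14,024.99.
Cost at Q = 500: (46,700/500)×156 + (500/2)×13.5 = £14,570.40 + £3,375.00 = £17,945.40.
Excess = £17,945.40 − £14,024.99 = £3,920.41.

Extra cost ≈ £3,920 per year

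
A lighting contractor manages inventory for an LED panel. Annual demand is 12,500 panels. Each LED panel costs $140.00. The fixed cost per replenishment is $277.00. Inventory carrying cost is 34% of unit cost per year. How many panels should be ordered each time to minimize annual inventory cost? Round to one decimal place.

Q* ≈ 381.4 panels

Holding cost H = 0.34 × $140.00 = $47.6000 per unit per year.
EOQ = √(2DS / H) = √(2 × 12,500 × 277 / 47.6).
= √(6,925,000 / 47.6) = √145,483.1933 ≈ 381.423.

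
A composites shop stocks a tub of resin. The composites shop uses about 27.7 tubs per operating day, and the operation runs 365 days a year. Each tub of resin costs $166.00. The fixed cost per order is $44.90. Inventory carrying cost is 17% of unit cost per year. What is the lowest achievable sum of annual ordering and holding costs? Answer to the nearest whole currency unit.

TC* ≈ $5,062

Annual demand D = 27.7 × 365 = 10,110.5.
Holding cost H = 0.17 × $166.00 = $28.2200 per unit per year.
EOQ = √(2DS/H) = √(2 × 10,110.5 × 44.9 / 28.22) ≈ 179.37.
At Q*, ordering cost (D/Q*)S equals holding cost (Q*/2)H, each = √(DSH/2).
Minimum total = √(2DSH) = √(2 × 10,110.5 × 44.9 × 28.22) ≈ 5061.777.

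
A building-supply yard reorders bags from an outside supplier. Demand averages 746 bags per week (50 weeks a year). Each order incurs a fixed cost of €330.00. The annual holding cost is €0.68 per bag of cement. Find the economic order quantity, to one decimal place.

Annual demand D = 746 × 50 = 37,300.
EOQ = √(2DS / H) = √(2 × 37,300 × 330 / 0.68).
= √(24,618,000 / 0.68) = √36,202,941.1765 ≈ 6016.888.

Q* ≈ 6,016.9 bags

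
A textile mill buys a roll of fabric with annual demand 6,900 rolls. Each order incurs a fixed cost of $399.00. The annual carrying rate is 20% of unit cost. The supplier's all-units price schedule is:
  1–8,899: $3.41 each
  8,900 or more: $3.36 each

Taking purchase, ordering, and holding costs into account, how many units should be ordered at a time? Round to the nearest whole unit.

Holding cost per unit per year at price C is H = 0.20·C.
Candidates are each tier's EOQ (if it falls in that tier) and each price-break quantity.
EOQ at $3.41 = 2841.4 (feasible in tier 1): TC = 6,900×$3.41 + (6,900/2841.4)×399 + (2841.4/2)×0.20×$3.41 = $25,466.84.
EOQ at $3.36 = 2862.5 < 8900, so use break Q=8900: TC = 6,900×$3.36 + (6,900/8900.0)×399 + (8900.0/2)×0.20×$3.36 = $26,483.74.
Lowest total cost is $25,466.84 at Q = 2841.4.

Q* ≈ 2,841 rolls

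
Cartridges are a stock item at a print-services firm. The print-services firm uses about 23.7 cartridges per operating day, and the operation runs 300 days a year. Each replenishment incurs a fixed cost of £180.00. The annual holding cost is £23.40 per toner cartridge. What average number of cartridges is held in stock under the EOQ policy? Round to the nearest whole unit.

Annual demand D = 23.7 × 300 = 7,110.
EOQ = √(2DS/H) = √(2 × 7,110 × 180 / 23.4) ≈ 330.73.
Average inventory = Q*/2 ≈ 330.73 / 2 = 165.367.

Average inventory ≈ 165 cartridges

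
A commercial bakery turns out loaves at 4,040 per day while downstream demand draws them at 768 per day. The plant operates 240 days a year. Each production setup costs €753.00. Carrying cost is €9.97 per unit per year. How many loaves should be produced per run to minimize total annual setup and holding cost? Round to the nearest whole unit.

Q* ≈ 5,863 loaves

Annual demand D = 768 × 240 = 184,320.
Production build-up factor (1 − d/p) = 1 − 768/4,040 = 0.8099.
Q* = √(2DS / (H(1 − d/p))) = √(2 × 184,320 × 753 / (9.97 × 0.8099)).
= √(277,585,920 / 8.0747) ≈ 5863.206.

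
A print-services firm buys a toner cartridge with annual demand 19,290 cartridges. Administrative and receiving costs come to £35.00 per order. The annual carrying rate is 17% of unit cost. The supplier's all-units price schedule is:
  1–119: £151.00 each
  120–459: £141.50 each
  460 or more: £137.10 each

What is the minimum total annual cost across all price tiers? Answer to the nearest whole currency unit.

TC* ≈ £2,651,487

Holding cost per unit per year at price C is H = 0.17·C.
Candidates are each tier's EOQ (if it falls in that tier) and each price-break quantity.
Tier 1 (£151.00): EOQ = 229.4 exceeds tier's upper bound 119, so this tier is dominated.
EOQ at £141.50 = 236.9 (feasible in tier 2): TC = 19,290×£141.50 + (19,290/236.9)×35 + (236.9/2)×0.17×£141.50 = £2,735,234.25.
EOQ at £137.10 = 240.7 < 460, so use break Q=460: TC = 19,290×£137.10 + (19,290/460.0)×35 + (460.0/2)×0.17×£137.10 = £2,651,487.33.
Lowest total cost among the candidates is at Q = 460.0.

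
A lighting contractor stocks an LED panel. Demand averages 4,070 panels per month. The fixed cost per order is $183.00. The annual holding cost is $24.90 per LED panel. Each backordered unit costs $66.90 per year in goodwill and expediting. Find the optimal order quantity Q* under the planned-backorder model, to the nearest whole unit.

Annual demand D = 4,070 × 12 = 48,840.
With planned backorders, Q* = √(2DS/H) · √((H+B)/B).
√(2DS/H) = √(2 × 48,840 × 183 / 24.9) = 847.283.
√((H+B)/B) = √((24.9+66.9)/66.9) = 1.1714.
Q* ≈ 992.515.

Q* ≈ 993 panels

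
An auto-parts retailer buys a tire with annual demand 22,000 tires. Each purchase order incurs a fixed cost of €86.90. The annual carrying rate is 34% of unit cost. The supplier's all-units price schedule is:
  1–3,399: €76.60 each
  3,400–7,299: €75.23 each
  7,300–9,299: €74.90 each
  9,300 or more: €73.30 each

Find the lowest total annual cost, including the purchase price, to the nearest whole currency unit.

TC* ≈ €1,695,179

Holding cost per unit per year at price C is H = 0.34·C.
Evaluate total cost at each tier's feasible EOQ or, if the EOQ is below the tier, at the tier's minimum quantity.
EOQ at €76.60 = 383.2 (feasible in tier 1): TC = 22,000×€76.60 + (22,000/383.2)×86.9 + (383.2/2)×0.34×€76.60 = €1,695,179.07.
EOQ at €75.23 = 386.6 < 3400, so use break Q=3400: TC = 22,000×€75.23 + (22,000/3400.0)×86.9 + (3400.0/2)×0.34×€75.23 = €1,699,105.23.
EOQ at €74.90 = 387.5 < 7300, so use break Q=7300: TC = 22,000×€74.90 + (22,000/7300.0)×86.9 + (7300.0/2)×0.34×€74.90 = €1,741,012.79.
EOQ at €73.30 = 391.7 < 9300, so use break Q=9300: TC = 22,000×€73.30 + (22,000/9300.0)×86.9 + (9300.0/2)×0.34×€73.30 = €1,728,692.87.
Lowest total cost among the candidates is at Q = 383.2.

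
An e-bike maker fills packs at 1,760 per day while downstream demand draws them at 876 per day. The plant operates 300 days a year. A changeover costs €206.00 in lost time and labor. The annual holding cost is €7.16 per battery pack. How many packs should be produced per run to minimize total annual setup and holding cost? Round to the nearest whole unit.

Annual demand D = 876 × 300 = 262,800.
Production build-up factor (1 − d/p) = 1 − 876/1,760 = 0.5023.
Q* = √(2DS / (H(1 − d/p))) = √(2 × 262,800 × 206 / (7.16 × 0.5023)).
= √(108,273,600 / 3.5963) ≈ 5487.000.

Q* ≈ 5,487 packs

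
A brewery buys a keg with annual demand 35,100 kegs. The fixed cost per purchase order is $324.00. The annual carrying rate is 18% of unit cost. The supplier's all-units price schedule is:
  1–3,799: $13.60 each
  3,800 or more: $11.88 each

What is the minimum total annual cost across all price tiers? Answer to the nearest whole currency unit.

TC* ≈ $424,044

Holding cost per unit per year at price C is H = 0.18·C.
Candidates are each tier's EOQ (if it falls in that tier) and each price-break quantity.
EOQ at $13.60 = 3048.1 (feasible in tier 1): TC = 35,100×$13.60 + (35,100/3048.1)×324 + (3048.1/2)×0.18×$13.60 = $484,821.85.
EOQ at $11.88 = 3261.3 < 3800, so use break Q=3800: TC = 35,100×$11.88 + (35,100/3800.0)×324 + (3800.0/2)×0.18×$11.88 = $424,043.70.
Lowest total cost among the candidates is at Q = 3800.0.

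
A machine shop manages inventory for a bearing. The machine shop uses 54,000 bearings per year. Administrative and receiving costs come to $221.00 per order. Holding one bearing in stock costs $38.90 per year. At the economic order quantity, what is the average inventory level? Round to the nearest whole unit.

Average inventory ≈ 392 bearings

The optimal lot size = √(2DS/H) = √(2 × 54,000 × 221 / 38.9) ≈ 783.31.
Average inventory = Q*/2 ≈ 783.31 / 2 = 391.655.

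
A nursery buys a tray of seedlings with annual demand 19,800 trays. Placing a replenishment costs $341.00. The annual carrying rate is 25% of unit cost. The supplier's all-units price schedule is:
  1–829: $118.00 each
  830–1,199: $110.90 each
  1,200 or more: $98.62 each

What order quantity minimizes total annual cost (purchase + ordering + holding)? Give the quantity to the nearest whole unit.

Holding cost per unit per year at price C is H = 0.25·C.
Candidates are each tier's EOQ (if it falls in that tier) and each price-break quantity.
EOQ at $118.00 = 676.6 (feasible in tier 1): TC = 19,800×$118.00 + (19,800/676.6)×341 + (676.6/2)×0.25×$118.00 = $2,356,358.86.
EOQ at $110.90 = 697.9 < 830, so use break Q=830: TC = 19,800×$110.90 + (19,800/830.0)×341 + (830.0/2)×0.25×$110.90 = $2,215,460.57.
EOQ at $98.62 = 740.1 < 1200, so use break Q=1200: TC = 19,800×$98.62 + (19,800/1200.0)×341 + (1200.0/2)×0.25×$98.62 = $1,973,095.50.
Lowest total cost is $1,973,095.50 at Q = 1200.0.

Q* ≈ 1,200 trays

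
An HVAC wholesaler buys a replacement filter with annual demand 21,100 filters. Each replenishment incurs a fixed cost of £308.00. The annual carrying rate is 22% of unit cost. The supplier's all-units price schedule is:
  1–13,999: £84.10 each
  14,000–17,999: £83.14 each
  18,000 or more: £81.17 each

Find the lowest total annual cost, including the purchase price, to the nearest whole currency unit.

Holding cost per unit per year at price C is H = 0.22·C.
For each price level, check whether its EOQ is feasible; otherwise the best quantity at that price is the breakpoint.
EOQ at £84.10 = 838.2 (feasible in tier 1): TC = 21,100×£84.10 + (21,100/838.2)×308 + (838.2/2)×0.22×£84.10 = £1,790,017.47.
EOQ at £83.14 = 843.0 < 14000, so use break Q=14000: TC = 21,100×£83.14 + (21,100/14000.0)×308 + (14000.0/2)×0.22×£83.14 = £1,882,753.80.
EOQ at £81.17 = 853.1 < 18000, so use break Q=18000: TC = 21,100×£81.17 + (21,100/18000.0)×308 + (18000.0/2)×0.22×£81.17 = £1,873,764.64.
Lowest total cost among the candidates is at Q = 838.2.

TC* ≈ £1,790,017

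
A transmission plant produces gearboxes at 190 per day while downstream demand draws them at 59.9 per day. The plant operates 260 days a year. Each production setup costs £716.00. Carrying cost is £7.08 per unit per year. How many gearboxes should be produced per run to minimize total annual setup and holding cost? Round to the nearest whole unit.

Q* ≈ 2,145 gearboxes

Annual demand D = 59.9 × 260 = 15,574.
Production build-up factor (1 − d/p) = 1 − 59.9/190 = 0.6847.
Q* = √(2DS / (H(1 − d/p))) = √(2 × 15,574 × 716 / (7.08 × 0.6847)).
= √(22,301,968 / 4.8479) ≈ 2144.831.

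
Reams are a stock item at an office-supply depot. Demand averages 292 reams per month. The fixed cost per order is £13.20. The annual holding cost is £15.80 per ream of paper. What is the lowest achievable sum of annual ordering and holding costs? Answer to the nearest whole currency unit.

TC* ≈ £1,209

Annual demand D = 292 × 12 = 3,504.
EOQ = √(2DS/H) = √(2 × 3,504 × 13.2 / 15.8) ≈ 76.52.
At the optimum the two cost components are equal, so total cost = 2·(Q*/2)H = Q*·H.
Minimum total = √(2DSH) = √(2 × 3,504 × 13.2 × 15.8) ≈ 1208.962.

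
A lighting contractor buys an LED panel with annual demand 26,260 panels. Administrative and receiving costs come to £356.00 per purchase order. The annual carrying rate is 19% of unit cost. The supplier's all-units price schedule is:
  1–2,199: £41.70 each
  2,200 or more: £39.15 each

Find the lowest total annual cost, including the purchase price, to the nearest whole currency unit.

TC* ≈ £1,040,511

Holding cost per unit per year at price C is H = 0.19·C.
Evaluate total cost at each tier's feasible EOQ or, if the EOQ is below the tier, at the tier's minimum quantity.
EOQ at £41.70 = 1536.2 (feasible in tier 1): TC = 26,260×£41.70 + (26,260/1536.2)×356 + (1536.2/2)×0.19×£41.70 = £1,107,213.17.
EOQ at £39.15 = 1585.4 < 2200, so use break Q=2200: TC = 26,260×£39.15 + (26,260/2200.0)×356 + (2200.0/2)×0.19×£39.15 = £1,040,510.70.
Lowest total cost among the candidates is at Q = 2200.0.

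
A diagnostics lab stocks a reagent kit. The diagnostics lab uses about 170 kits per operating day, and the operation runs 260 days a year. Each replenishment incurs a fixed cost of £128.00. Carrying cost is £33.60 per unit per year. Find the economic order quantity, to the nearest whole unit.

Annual demand D = 170 × 260 = 44,200.
EOQ = √(2DS / H) = √(2 × 44,200 × 128 / 33.6).
= √(11,315,200 / 33.6) = √336,761.9048 ≈ 580.312.

Q* ≈ 580 kits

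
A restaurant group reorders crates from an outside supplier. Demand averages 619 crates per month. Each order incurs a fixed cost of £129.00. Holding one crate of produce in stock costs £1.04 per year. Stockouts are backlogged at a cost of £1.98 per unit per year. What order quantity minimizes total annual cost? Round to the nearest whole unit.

Q* ≈ 1,676 crates

Annual demand D = 619 × 12 = 7,428.
With planned backorders, Q* = √(2DS/H) · √((H+B)/B).
√(2DS/H) = √(2 × 7,428 × 129 / 1.04) = 1357.467.
√((H+B)/B) = √((1.04+1.98)/1.98) = 1.2350.
Q* ≈ 1676.486.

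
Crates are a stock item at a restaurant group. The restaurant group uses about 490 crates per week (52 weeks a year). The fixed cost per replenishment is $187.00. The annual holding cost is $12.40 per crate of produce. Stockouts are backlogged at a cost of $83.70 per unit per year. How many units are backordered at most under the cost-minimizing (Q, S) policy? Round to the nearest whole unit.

S* ≈ 121 crates

Annual demand D = 490 × 52 = 25,480.
With planned backorders, Q* = √(2DS/H) · √((H+B)/B).
√(2DS/H) = √(2 × 25,480 × 187 / 12.4) = 876.647.
√((H+B)/B) = √((12.4+83.7)/83.7) = 1.0715.
Q* ≈ 939.342.
S* = Q* · H/(H+B) = 939.342 × 12.4/96.1 ≈ 121.205.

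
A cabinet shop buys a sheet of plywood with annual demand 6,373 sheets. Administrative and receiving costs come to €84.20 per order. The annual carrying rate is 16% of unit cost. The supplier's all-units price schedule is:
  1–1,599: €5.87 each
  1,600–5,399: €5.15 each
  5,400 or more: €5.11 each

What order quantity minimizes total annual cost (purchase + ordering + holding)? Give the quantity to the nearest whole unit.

Q* ≈ 1,600 sheets

Holding cost per unit per year at price C is H = 0.16·C.
Candidates are each tier's EOQ (if it falls in that tier) and each price-break quantity.
EOQ at €5.87 = 1069.0 (feasible in tier 1): TC = 6,373×€5.87 + (6,373/1069.0)×84.2 + (1069.0/2)×0.16×€5.87 = €38,413.48.
EOQ at €5.15 = 1141.2 < 1600, so use break Q=1600: TC = 6,373×€5.15 + (6,373/1600.0)×84.2 + (1600.0/2)×0.16×€5.15 = €33,815.53.
EOQ at €5.11 = 1145.7 < 5400, so use break Q=5400: TC = 6,373×€5.11 + (6,373/5400.0)×84.2 + (5400.0/2)×0.16×€5.11 = €34,872.92.
Lowest total cost is €33,815.53 at Q = 1600.0.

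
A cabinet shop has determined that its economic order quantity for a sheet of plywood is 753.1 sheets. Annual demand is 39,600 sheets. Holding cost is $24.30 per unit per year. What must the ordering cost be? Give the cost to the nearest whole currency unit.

Squaring Q* = √(2DS/H) gives Q*² = 2DS/H.
From Q* = √(2DS/H): S = Q*²H / (2D) = 753.1² × 24.3 / (2 × 39,600) = 174.0149.

S ≈ $174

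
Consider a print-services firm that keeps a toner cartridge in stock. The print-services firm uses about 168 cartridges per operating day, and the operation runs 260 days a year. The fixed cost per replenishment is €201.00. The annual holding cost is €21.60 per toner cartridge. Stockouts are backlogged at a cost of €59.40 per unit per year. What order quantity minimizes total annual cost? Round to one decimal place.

Q* ≈ 1,052.9 cartridges

Annual demand D = 168 × 260 = 43,680.
With planned backorders, Q* = √(2DS/H) · √((H+B)/B).
√(2DS/H) = √(2 × 43,680 × 201 / 21.6) = 901.628.
√((H+B)/B) = √((21.6+59.4)/59.4) = 1.1677.
Q* ≈ 1052.875.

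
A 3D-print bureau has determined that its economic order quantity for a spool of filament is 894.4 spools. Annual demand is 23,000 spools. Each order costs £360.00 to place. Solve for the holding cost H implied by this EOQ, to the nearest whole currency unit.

Invert the EOQ relation Q*² = 2DS/H.
From Q* = √(2DS/H): H = 2DS / Q*² = 2 × 23,000 × 360 / 894.4² = 20.7013.

H ≈ £21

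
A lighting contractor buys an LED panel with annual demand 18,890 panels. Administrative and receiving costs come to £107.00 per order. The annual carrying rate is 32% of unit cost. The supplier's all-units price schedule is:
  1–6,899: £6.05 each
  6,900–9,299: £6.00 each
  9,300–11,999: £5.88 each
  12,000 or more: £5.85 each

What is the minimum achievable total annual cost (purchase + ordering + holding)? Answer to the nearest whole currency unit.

TC* ≈ £117,082

Holding cost per unit per year at price C is H = 0.32·C.
Evaluate total cost at each tier's feasible EOQ or, if the EOQ is below the tier, at the tier's minimum quantity.
EOQ at £6.05 = 1445.0 (feasible in tier 1): TC = 18,890×£6.05 + (18,890/1445.0)×107 + (1445.0/2)×0.32×£6.05 = £117,082.04.
EOQ at £6.00 = 1451.0 < 6900, so use break Q=6900: TC = 18,890×£6.00 + (18,890/6900.0)×107 + (6900.0/2)×0.32×£6.00 = £120,256.93.
EOQ at £5.88 = 1465.7 < 9300, so use break Q=9300: TC = 18,890×£5.88 + (18,890/9300.0)×107 + (9300.0/2)×0.32×£5.88 = £120,039.98.
EOQ at £5.85 = 1469.5 < 12000, so use break Q=12000: TC = 18,890×£5.85 + (18,890/12000.0)×107 + (12000.0/2)×0.32×£5.85 = £121,906.94.
Lowest total cost among the candidates is at Q = 1445.0.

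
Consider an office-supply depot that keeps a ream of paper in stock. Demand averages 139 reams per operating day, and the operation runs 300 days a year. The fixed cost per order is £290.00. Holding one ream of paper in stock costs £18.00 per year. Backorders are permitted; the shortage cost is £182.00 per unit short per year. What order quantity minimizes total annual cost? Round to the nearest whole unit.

Annual demand D = 139 × 300 = 41,700.
With planned backorders, Q* = √(2DS/H) · √((H+B)/B).
√(2DS/H) = √(2 × 41,700 × 290 / 18) = 1159.166.
√((H+B)/B) = √((18+182)/182) = 1.0483.
Q* ≈ 1215.137.

Q* ≈ 1,215 reams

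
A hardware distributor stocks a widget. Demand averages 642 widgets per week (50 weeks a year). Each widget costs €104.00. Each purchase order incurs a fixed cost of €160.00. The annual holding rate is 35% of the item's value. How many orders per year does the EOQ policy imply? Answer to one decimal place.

N ≈ 60.4 orders per year

Annual demand D = 642 × 50 = 32,100.
Holding cost H = 0.35 × €104.00 = €36.4000 per unit per year.
The optimal lot size = √(2DS/H) = √(2 × 32,100 × 160 / 36.4) ≈ 531.22.
Orders per year = D / Q* = 32,100 / 531.22 ≈ 60.427.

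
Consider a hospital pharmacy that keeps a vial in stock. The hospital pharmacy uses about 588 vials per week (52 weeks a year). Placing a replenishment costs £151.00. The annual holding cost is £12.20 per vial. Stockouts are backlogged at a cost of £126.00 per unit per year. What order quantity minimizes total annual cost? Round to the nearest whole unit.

Q* ≈ 911 vials

Annual demand D = 588 × 52 = 30,576.
With planned backorders, Q* = √(2DS/H) · √((H+B)/B).
√(2DS/H) = √(2 × 30,576 × 151 / 12.2) = 869.989.
√((H+B)/B) = √((12.2+126)/126) = 1.0473.
Q* ≈ 911.135.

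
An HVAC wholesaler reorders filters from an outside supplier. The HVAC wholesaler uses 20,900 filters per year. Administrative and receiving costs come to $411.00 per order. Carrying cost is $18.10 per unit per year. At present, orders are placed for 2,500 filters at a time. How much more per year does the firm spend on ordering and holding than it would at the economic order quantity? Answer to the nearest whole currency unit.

EOQ = √(2DS/H) = √(2 × 20,900 × 411 / 18.1) ≈ 974.25.
Cost at Q* = (D/Q*)S + (Q*/2)H = √(2DSH) ≈ $17,633.90.
Cost at Q = 2,500: (20,900/2,500)×411 + (2,500/2)×18.1 = $3,435.96 + $22,625.00 = $26,060.96.
Excess = $26,060.96 − $17,633.90 = $8,427.06.

Extra cost ≈ $8,427 per year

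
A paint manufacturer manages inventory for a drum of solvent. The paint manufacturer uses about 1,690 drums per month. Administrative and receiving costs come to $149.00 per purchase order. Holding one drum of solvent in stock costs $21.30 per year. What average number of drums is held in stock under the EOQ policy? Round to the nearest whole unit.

Average inventory ≈ 266 drums

Annual demand D = 1,690 × 12 = 20,280.
Q* = √(2DS/H) = √(2 × 20,280 × 149 / 21.3) ≈ 532.66.
Average inventory = Q*/2 ≈ 532.66 / 2 = 266.331.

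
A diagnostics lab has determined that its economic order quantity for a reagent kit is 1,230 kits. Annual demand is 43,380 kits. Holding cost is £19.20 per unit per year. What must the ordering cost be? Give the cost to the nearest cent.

Invert the EOQ relation Q*² = 2DS/H.
From Q* = √(2DS/H): S = Q*²H / (2D) = 1,230² × 19.2 / (2 × 43,380) = 334.8050.

S ≈ £334.80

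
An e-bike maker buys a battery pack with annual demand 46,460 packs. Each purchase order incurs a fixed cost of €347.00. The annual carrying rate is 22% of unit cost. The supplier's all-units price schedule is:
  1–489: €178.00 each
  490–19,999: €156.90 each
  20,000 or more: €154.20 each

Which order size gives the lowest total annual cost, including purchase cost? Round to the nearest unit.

Q* ≈ 966 packs

Holding cost per unit per year at price C is H = 0.22·C.
Candidates are each tier's EOQ (if it falls in that tier) and each price-break quantity.
Tier 1 (€178.00): EOQ = 907.4 exceeds tier's upper bound 489, so this tier is dominated.
EOQ at €156.90 = 966.5 (feasible in tier 2): TC = 46,460×€156.90 + (46,460/966.5)×347 + (966.5/2)×0.22×€156.90 = €7,322,935.24.
EOQ at €154.20 = 974.9 < 20000, so use break Q=20000: TC = 46,460×€154.20 + (46,460/20000.0)×347 + (20000.0/2)×0.22×€154.20 = €7,504,178.08.
Lowest total cost is €7,322,935.24 at Q = 966.5.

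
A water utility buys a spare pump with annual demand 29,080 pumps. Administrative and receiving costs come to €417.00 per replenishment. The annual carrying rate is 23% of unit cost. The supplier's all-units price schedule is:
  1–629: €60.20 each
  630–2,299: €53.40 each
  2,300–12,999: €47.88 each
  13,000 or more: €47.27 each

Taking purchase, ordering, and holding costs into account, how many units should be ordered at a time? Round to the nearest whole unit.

Q* ≈ 2,300 pumps

Holding cost per unit per year at price C is H = 0.23·C.
Evaluate total cost at each tier's feasible EOQ or, if the EOQ is below the tier, at the tier's minimum quantity.
Tier 1 (€60.20): EOQ = 1323.5 exceeds tier's upper bound 629, so this tier is dominated.
EOQ at €53.40 = 1405.2 (feasible in tier 2): TC = 29,080×€53.40 + (29,080/1405.2)×417 + (1405.2/2)×0.23×€53.40 = €1,570,130.97.
EOQ at €47.88 = 1484.0 < 2300, so use break Q=2300: TC = 29,080×€47.88 + (29,080/2300.0)×417 + (2300.0/2)×0.23×€47.88 = €1,410,286.99.
EOQ at €47.27 = 1493.6 < 13000, so use break Q=13000: TC = 29,080×€47.27 + (29,080/13000.0)×417 + (13000.0/2)×0.23×€47.27 = €1,446,213.05.
Lowest total cost is €1,410,286.99 at Q = 2300.0.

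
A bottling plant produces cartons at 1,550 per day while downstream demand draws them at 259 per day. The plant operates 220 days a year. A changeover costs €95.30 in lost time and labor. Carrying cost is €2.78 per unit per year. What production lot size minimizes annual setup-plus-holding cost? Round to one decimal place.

Q* ≈ 2,165.7 cartons

Annual demand D = 259 × 220 = 56,980.
Production build-up factor (1 − d/p) = 1 − 259/1,550 = 0.8329.
Q* = √(2DS / (H(1 − d/p))) = √(2 × 56,980 × 95.3 / (2.78 × 0.8329)).
= √(10,860,388 / 2.3155) ≈ 2165.723.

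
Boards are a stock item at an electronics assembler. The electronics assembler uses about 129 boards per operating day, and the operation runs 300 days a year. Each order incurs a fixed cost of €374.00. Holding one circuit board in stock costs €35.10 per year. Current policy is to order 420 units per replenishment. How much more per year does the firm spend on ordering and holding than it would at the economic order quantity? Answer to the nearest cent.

Extra cost ≈ €9,956.72 per year

Annual demand D = 129 × 300 = 38,700.
EOQ = √(2DS/H) = √(2 × 38,700 × 374 / 35.1) ≈ 908.14.
Cost at Q* = (D/Q*)S + (Q*/2)H = √(2DSH) ≈ €31,875.71.
Cost at Q = 420: (38,700/420)×374 + (420/2)×35.1 = €34,461.43 + €7,371.00 = €41,832.43.
Excess = €41,832.43 − €31,875.71 = €9,956.72.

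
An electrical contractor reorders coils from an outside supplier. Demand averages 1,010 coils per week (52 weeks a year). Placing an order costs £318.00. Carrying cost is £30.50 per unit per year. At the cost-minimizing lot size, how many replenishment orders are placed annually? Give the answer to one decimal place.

N ≈ 50.2 orders per year

Annual demand D = 1,010 × 52 = 52,520.
EOQ = √(2DS/H) = √(2 × 52,520 × 318 / 30.5) ≈ 1046.50.
Orders per year = D / Q* = 52,520 / 1046.50 ≈ 50.186.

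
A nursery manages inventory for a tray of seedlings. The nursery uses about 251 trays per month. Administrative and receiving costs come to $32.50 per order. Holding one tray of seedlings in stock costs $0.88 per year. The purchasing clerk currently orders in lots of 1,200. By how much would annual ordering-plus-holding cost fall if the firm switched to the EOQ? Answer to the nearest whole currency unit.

Annual demand D = 251 × 12 = 3,012.
EOQ = √(2DS/H) = √(2 × 3,012 × 32.5 / 0.88) ≈ 471.67.
Cost at Q* = (D/Q*)S + (Q*/2)H = √(2DSH) ≈ $415.07.
Cost at Q = 1,200: (3,012/1,200)×32.5 + (1,200/2)×0.88 = $81.57 + $528.00 = $609.58.
Excess = $609.58 − $415.07 = $194.50.

Extra cost ≈ $195 per year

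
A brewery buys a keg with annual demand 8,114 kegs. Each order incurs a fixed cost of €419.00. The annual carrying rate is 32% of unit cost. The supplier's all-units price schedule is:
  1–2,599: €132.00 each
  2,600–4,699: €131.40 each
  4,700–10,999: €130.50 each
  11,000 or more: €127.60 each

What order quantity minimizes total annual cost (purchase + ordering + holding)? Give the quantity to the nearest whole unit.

Holding cost per unit per year at price C is H = 0.32·C.
For each price level, check whether its EOQ is feasible; otherwise the best quantity at that price is the breakpoint.
EOQ at €132.00 = 401.2 (feasible in tier 1): TC = 8,114×€132.00 + (8,114/401.2)×419 + (401.2/2)×0.32×€132.00 = €1,087,995.34.
EOQ at €131.40 = 402.1 < 2600, so use break Q=2600: TC = 8,114×€131.40 + (8,114/2600.0)×419 + (2600.0/2)×0.32×€131.40 = €1,122,149.60.
EOQ at €130.50 = 403.5 < 4700, so use break Q=4700: TC = 8,114×€130.50 + (8,114/4700.0)×419 + (4700.0/2)×0.32×€130.50 = €1,157,736.35.
EOQ at €127.60 = 408.1 < 11000, so use break Q=11000: TC = 8,114×€127.60 + (8,114/11000.0)×419 + (11000.0/2)×0.32×€127.60 = €1,260,231.47.
Lowest total cost is €1,087,995.34 at Q = 401.2.

Q* ≈ 401 kegs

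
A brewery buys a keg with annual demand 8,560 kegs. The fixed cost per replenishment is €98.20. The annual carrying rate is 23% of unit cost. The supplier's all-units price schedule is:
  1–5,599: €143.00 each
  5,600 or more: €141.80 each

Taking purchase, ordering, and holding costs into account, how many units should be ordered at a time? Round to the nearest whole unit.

Q* ≈ 226 kegs

Holding cost per unit per year at price C is H = 0.23·C.
Candidates are each tier's EOQ (if it falls in that tier) and each price-break quantity.
EOQ at €143.00 = 226.1 (feasible in tier 1): TC = 8,560×€143.00 + (8,560/226.1)×98.2 + (226.1/2)×0.23×€143.00 = €1,231,516.00.
EOQ at €141.80 = 227.0 < 5600, so use break Q=5600: TC = 8,560×€141.80 + (8,560/5600.0)×98.2 + (5600.0/2)×0.23×€141.80 = €1,305,277.31.
Lowest total cost is €1,231,516.00 at Q = 226.1.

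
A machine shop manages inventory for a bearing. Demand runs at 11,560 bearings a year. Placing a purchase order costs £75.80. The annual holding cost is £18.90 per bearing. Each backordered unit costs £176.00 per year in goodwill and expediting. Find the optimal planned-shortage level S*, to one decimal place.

S* ≈ 31.1 bearings

With planned backorders, Q* = √(2DS/H) · √((H+B)/B).
√(2DS/H) = √(2 × 11,560 × 75.8 / 18.9) = 304.507.
√((H+B)/B) = √((18.9+176)/176) = 1.0523.
Q* ≈ 320.440.
S* = Q* · H/(H+B) = 320.440 × 18.9/194.9 ≈ 31.074.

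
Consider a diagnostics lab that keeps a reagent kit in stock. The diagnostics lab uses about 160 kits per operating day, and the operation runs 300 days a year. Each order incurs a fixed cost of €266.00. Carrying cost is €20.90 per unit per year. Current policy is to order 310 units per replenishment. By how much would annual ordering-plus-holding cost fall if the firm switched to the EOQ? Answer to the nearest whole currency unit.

Extra cost ≈ €21,325 per year

Annual demand D = 160 × 300 = 48,000.
EOQ = √(2DS/H) = √(2 × 48,000 × 266 / 20.9) ≈ 1105.36.
Cost at Q* = (D/Q*)S + (Q*/2)H = √(2DSH) ≈ €23,102.00.
Cost at Q = 310: (48,000/310)×266 + (310/2)×20.9 = €41,187.10 + €3,239.50 = €44,426.60.
Excess = €44,426.60 − €23,102.00 = €21,324.60.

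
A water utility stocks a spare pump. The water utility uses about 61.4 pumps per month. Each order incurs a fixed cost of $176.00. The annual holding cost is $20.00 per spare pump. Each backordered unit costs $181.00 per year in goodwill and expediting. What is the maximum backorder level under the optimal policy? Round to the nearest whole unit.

S* ≈ 12 pumps

Annual demand D = 61.4 × 12 = 736.8.
With planned backorders, Q* = √(2DS/H) · √((H+B)/B).
√(2DS/H) = √(2 × 736.8 × 176 / 20) = 113.876.
√((H+B)/B) = √((20+181)/181) = 1.0538.
Q* ≈ 120.002.
S* = Q* · H/(H+B) = 120.002 × 20/201 ≈ 11.941.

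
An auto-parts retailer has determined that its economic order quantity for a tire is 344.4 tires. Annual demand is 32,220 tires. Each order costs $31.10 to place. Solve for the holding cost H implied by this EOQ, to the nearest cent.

Invert the EOQ relation Q*² = 2DS/H.
From Q* = √(2DS/H): H = 2DS / Q*² = 2 × 32,220 × 31.1 / 344.4² = 16.8962.

H ≈ $16.90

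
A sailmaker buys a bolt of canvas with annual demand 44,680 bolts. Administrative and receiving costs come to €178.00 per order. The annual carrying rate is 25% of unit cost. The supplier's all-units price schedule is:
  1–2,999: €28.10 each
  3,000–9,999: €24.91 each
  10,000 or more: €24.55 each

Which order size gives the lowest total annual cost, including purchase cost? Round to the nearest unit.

Holding cost per unit per year at price C is H = 0.25·C.
Candidates are each tier's EOQ (if it falls in that tier) and each price-break quantity.
EOQ at €28.10 = 1504.7 (feasible in tier 1): TC = 44,680×€28.10 + (44,680/1504.7)×178 + (1504.7/2)×0.25×€28.10 = €1,266,078.72.
EOQ at €24.91 = 1598.2 < 3000, so use break Q=3000: TC = 44,680×€24.91 + (44,680/3000.0)×178 + (3000.0/2)×0.25×€24.91 = €1,124,971.06.
EOQ at €24.55 = 1609.9 < 10000, so use break Q=10000: TC = 44,680×€24.55 + (44,680/10000.0)×178 + (10000.0/2)×0.25×€24.55 = €1,128,376.80.
Lowest total cost is €1,124,971.06 at Q = 3000.0.

Q* ≈ 3,000 bolts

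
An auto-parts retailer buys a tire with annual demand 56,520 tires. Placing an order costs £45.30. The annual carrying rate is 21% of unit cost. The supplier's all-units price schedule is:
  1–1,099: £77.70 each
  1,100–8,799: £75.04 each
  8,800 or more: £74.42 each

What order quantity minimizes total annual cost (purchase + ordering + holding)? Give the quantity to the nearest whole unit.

Q* ≈ 1,100 tires

Holding cost per unit per year at price C is H = 0.21·C.
Candidates are each tier's EOQ (if it falls in that tier) and each price-break quantity.
EOQ at £77.70 = 560.2 (feasible in tier 1): TC = 56,520×£77.70 + (56,520/560.2)×45.3 + (560.2/2)×0.21×£77.70 = £4,400,744.82.
EOQ at £75.04 = 570.0 < 1100, so use break Q=1100: TC = 56,520×£75.04 + (56,520/1100.0)×45.3 + (1100.0/2)×0.21×£75.04 = £4,252,255.52.
EOQ at £74.42 = 572.4 < 8800, so use break Q=8800: TC = 56,520×£74.42 + (56,520/8800.0)×45.3 + (8800.0/2)×0.21×£74.42 = £4,275,273.43.
Lowest total cost is £4,252,255.52 at Q = 1100.0.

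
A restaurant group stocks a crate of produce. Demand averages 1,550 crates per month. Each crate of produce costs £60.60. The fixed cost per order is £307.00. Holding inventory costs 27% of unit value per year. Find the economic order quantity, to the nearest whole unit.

Q* ≈ 835 crates

Annual demand D = 1,550 × 12 = 18,600.
Holding cost H = 0.27 × £60.60 = £16.3620 per unit per year.
EOQ = √(2DS / H) = √(2 × 18,600 × 307 / 16.362).
= √(11,420,400 / 16.362) = √697,983.1316 ≈ 835.454.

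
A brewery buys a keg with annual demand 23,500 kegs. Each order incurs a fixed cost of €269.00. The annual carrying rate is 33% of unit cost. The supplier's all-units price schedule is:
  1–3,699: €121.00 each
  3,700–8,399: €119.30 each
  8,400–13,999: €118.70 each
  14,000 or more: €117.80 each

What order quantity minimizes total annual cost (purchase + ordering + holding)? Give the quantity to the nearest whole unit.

Q* ≈ 563 kegs

Holding cost per unit per year at price C is H = 0.33·C.
For each price level, check whether its EOQ is feasible; otherwise the best quantity at that price is the breakpoint.
EOQ at €121.00 = 562.7 (feasible in tier 1): TC = 23,500×€121.00 + (23,500/562.7)×269 + (562.7/2)×0.33×€121.00 = €2,865,968.53.
EOQ at €119.30 = 566.7 < 3700, so use break Q=3700: TC = 23,500×€119.30 + (23,500/3700.0)×269 + (3700.0/2)×0.33×€119.30 = €2,878,091.16.
EOQ at €118.70 = 568.1 < 8400, so use break Q=8400: TC = 23,500×€118.70 + (23,500/8400.0)×269 + (8400.0/2)×0.33×€118.70 = €2,954,720.76.
EOQ at €117.80 = 570.3 < 14000, so use break Q=14000: TC = 23,500×€117.80 + (23,500/14000.0)×269 + (14000.0/2)×0.33×€117.80 = €3,040,869.54.
Lowest total cost is €2,865,968.53 at Q = 562.7.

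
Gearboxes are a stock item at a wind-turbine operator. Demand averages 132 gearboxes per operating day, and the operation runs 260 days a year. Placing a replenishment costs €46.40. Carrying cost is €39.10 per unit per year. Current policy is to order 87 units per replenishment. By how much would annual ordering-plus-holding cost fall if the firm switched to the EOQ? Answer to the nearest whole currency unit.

Extra cost ≈ €8,846 per year

Annual demand D = 132 × 260 = 34,320.
EOQ = √(2DS/H) = √(2 × 34,320 × 46.4 / 39.1) ≈ 285.40.
Cost at Q* = (D/Q*)S + (Q*/2)H = √(2DSH) ≈ €11,159.28.
Cost at Q = 87: (34,320/87)×46.4 + (87/2)×39.1 = €18,304.00 + €1,700.85 = €20,004.85.
Excess = €20,004.85 − €11,159.28 = €8,845.57.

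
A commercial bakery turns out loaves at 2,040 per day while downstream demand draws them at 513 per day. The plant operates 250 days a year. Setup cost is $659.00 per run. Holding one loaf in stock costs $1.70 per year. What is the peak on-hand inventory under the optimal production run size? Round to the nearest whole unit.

Annual demand D = 513 × 250 = 128,250.
Production build-up factor (1 − d/p) = 1 − 513/2,040 = 0.7485.
Q* = √(2DS / (H(1 − d/p))) = √(2 × 128,250 × 659 / (1.7 × 0.7485)).
= √(169,033,500 / 1.2725) ≈ 11525.440.
Maximum inventory = Q*(1 − d/p) = 11525.440 × 0.7485 ≈ 8627.130.

I_max ≈ 8,627 loaves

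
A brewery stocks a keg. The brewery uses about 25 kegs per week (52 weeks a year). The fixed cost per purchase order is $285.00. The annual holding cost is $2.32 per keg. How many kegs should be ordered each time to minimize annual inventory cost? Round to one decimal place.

Annual demand D = 25 × 52 = 1,300.
EOQ = √(2DS / H) = √(2 × 1,300 × 285 / 2.32).
= √(741,000 / 2.32) = √319,396.5517 ≈ 565.152.

Q* ≈ 565.2 kegs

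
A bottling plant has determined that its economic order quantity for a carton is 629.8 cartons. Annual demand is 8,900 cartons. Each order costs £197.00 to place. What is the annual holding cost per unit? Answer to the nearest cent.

Squaring Q* = √(2DS/H) gives Q*² = 2DS/H.
From Q* = √(2DS/H): H = 2DS / Q*² = 2 × 8,900 × 197 / 629.8² = 8.8406.

H ≈ £8.84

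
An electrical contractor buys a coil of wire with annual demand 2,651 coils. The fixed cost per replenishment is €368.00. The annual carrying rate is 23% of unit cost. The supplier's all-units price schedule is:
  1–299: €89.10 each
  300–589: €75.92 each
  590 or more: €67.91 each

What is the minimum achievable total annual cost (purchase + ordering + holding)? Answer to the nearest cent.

Holding cost per unit per year at price C is H = 0.23·C.
Evaluate total cost at each tier's feasible EOQ or, if the EOQ is below the tier, at the tier's minimum quantity.
Tier 1 (€89.10): EOQ = 308.6 exceeds tier's upper bound 299, so this tier is dominated.
EOQ at €75.92 = 334.3 (feasible in tier 2): TC = 2,651×€75.92 + (2,651/334.3)×368 + (334.3/2)×0.23×€75.92 = €207,100.87.
EOQ at €67.91 = 353.4 < 590, so use break Q=590: TC = 2,651×€67.91 + (2,651/590.0)×368 + (590.0/2)×0.23×€67.91 = €186,290.61.
Lowest total cost among the candidates is at Q = 590.0.

TC* ≈ €186,290.61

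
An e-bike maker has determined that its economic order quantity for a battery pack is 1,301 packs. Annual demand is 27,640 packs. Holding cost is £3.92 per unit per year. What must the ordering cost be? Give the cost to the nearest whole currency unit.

S ≈ £120

Invert the EOQ relation Q*² = 2DS/H.
From Q* = √(2DS/H): S = Q*²H / (2D) = 1,301² × 3.92 / (2 × 27,640) = 120.0253.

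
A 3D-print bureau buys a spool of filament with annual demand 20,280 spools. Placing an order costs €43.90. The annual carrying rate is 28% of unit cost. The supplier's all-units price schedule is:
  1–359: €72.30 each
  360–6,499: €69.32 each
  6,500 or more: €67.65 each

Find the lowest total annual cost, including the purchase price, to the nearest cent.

TC* ≈ €1,411,776.36

Holding cost per unit per year at price C is H = 0.28·C.
Candidates are each tier's EOQ (if it falls in that tier) and each price-break quantity.
EOQ at €72.30 = 296.6 (feasible in tier 1): TC = 20,280×€72.30 + (20,280/296.6)×43.9 + (296.6/2)×0.28×€72.30 = €1,472,247.84.
EOQ at €69.32 = 302.9 < 360, so use break Q=360: TC = 20,280×€69.32 + (20,280/360.0)×43.9 + (360.0/2)×0.28×€69.32 = €1,411,776.36.
EOQ at €67.65 = 306.6 < 6500, so use break Q=6500: TC = 20,280×€67.65 + (20,280/6500.0)×43.9 + (6500.0/2)×0.28×€67.65 = €1,433,640.47.
Lowest total cost among the candidates is at Q = 360.0.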